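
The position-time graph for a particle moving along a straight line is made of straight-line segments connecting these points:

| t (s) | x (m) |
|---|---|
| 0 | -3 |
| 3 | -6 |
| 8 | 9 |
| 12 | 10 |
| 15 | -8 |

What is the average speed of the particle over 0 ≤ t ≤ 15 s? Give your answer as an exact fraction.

37/15 m/s

Average speed = (total path length)/(elapsed time); on a piecewise-linear x-t graph the path length is Σ|Δx|.
0–3 s: |Δx| = |-6 − -3| = 3 m
3–8 s: |Δx| = |9 − -6| = 15 m
8–12 s: |Δx| = |10 − 9| = 1 m
12–15 s: |Δx| = |-8 − 10| = 18 m
Total path = 37 m; average speed = 37/15 = 37/15 m/s.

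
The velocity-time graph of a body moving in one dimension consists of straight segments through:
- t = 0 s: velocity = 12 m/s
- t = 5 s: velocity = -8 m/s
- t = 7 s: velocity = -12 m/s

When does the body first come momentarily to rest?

t = 3 s

v changes sign on 0–5 s (from 12 to -8); the graph is linear there, so v = 0 at t = 0 + (-12)·(5 − 0)/(-8 − 12) = 3 s.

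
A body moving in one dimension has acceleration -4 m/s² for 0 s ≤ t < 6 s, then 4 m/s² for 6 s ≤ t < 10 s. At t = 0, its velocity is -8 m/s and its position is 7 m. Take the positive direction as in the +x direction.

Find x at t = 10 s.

-209 m

On each constant-a segment, Δv = aΔt and Δx = v₀Δt + ½aΔt²; chain segment to segment.
0–6 s: v starts -8 m/s; Δx = -8·6 + ½·-4·6² = -120 m; v ends -32 m/s.
6–10 s: v starts -32 m/s; Δx = -32·4 + ½·4·4² = -96 m; v ends -16 m/s.
x(10) = 7 + Σ Δx = -209 m.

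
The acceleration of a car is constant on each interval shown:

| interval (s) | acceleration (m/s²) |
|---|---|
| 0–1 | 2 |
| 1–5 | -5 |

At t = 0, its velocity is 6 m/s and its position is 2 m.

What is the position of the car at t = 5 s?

1 m

On each constant-a segment, Δv = aΔt and Δx = v₀Δt + ½aΔt²; chain segment to segment.
0–1 s: v starts 6 m/s; Δx = 6·1 + ½·2·1² = 7 m; v ends 8 m/s.
1–5 s: v starts 8 m/s; Δx = 8·4 + ½·-5·4² = -8 m; v ends -12 m/s.
x(5) = 2 + Σ Δx = 1 m.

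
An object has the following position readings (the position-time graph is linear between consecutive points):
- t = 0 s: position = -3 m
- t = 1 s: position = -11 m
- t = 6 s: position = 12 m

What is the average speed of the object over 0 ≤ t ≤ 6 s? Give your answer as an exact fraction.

31/6 m/s

Average speed = (total path length)/(elapsed time); on a piecewise-linear x-t graph the path length is Σ|Δx|.
0–1 s: |Δx| = |-11 − -3| = 8 m
1–6 s: |Δx| = |12 − -11| = 23 m
Total path = 31 m; average speed = 31/6 = 31/6 m/s.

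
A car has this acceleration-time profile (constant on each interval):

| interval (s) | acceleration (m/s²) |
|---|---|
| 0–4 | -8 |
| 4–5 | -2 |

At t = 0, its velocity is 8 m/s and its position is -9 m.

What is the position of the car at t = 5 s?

On each constant-a segment, Δv = aΔt and Δx = v₀Δt + ½aΔt²; chain segment to segment.
0–4 s: v starts 8 m/s; Δx = 8·4 + ½·-8·4² = -32 m; v ends -24 m/s.
4–5 s: v starts -24 m/s; Δx = -24·1 + ½·-2·1² = -25 m; v ends -26 m/s.
x(5) = -9 + Σ Δx = -66 m.

-66 m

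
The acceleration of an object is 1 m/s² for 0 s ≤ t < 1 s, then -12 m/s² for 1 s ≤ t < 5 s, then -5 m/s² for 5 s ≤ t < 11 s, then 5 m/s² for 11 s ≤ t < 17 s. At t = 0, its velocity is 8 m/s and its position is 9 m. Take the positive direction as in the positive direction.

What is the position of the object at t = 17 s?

On each constant-a segment, Δv = aΔt and Δx = v₀Δt + ½aΔt²; chain segment to segment.
0–1 s: v starts 8 m/s; Δx = 8·1 + ½·1·1² = 8.5 m; v ends 9 m/s.
1–5 s: v starts 9 m/s; Δx = 9·4 + ½·-12·4² = -60 m; v ends -39 m/s.
5–11 s: v starts -39 m/s; Δx = -39·6 + ½·-5·6² = -324 m; v ends -69 m/s.
11–17 s: v starts -69 m/s; Δx = -69·6 + ½·5·6² = -324 m; v ends -39 m/s.
x(17) = 9 + Σ Δx = -690.5 m.

-690.5 m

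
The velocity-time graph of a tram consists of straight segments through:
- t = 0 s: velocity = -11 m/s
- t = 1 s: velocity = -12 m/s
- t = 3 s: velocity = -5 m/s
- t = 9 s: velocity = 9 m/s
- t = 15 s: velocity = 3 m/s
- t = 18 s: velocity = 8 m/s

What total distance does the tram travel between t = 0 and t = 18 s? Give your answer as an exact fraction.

Total distance travelled is ∫|v| dt — sum the magnitudes of each area piece.
0–1 s: |½(-11 + -12)(1)| = 11.5 m
1–3 s: |½(-12 + -5)(2)| = 17 m
3–9 s: v = 0 at t = 36/7 s; triangle areas 75/14 + 243/14 = 159/7 m
9–15 s: |½(9 + 3)(6)| = 36 m
15–18 s: |½(3 + 8)(3)| = 16.5 m
Total distance = 726/7 m

726/7 m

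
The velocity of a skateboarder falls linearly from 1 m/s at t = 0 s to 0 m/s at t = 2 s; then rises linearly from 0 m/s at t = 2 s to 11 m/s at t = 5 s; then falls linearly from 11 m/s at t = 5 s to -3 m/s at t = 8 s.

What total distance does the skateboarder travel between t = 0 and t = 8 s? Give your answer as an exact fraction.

Distance (not displacement) is the total path length: add the absolute areas under v-t.
0–2 s: |½(1 + 0)(2)| = 1 m
2–5 s: |½(0 + 11)(3)| = 16.5 m
5–8 s: v = 0 at t = 103/14 s; triangle areas 363/28 + 27/28 = 195/14 m
Total distance = 220/7 m

220/7 m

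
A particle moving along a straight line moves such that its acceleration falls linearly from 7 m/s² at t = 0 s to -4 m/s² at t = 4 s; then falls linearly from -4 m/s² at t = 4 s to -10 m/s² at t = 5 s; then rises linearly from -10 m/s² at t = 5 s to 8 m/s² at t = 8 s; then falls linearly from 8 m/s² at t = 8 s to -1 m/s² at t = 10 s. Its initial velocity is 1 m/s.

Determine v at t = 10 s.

4 m/s

Δv equals the area under the a-t graph; then v = v₀ + Δv.
0–4 s: ½(7 + -4)(4) = 6 m/s
4–5 s: ½(-4 + -10)(1) = -7 m/s
5–8 s: ½(-10 + 8)(3) = -3 m/s
8–10 s: ½(8 + -1)(2) = 7 m/s
Δv = 3 m/s, so v(10) = 1 + (3) = 4 m/s.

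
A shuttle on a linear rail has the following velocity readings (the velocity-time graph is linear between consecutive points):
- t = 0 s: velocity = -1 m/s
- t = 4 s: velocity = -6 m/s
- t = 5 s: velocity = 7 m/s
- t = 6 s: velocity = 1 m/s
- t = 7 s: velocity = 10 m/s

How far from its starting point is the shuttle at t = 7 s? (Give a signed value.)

Displacement is the signed area under the v-t curve.
0–4 s: ½(-1 + -6)(4) = -14 m
4–5 s: ½(-6 + 7)(1) = 0.5 m
5–6 s: ½(7 + 1)(1) = 4 m
6–7 s: ½(1 + 10)(1) = 5.5 m
Net displacement = -4 m

-4 m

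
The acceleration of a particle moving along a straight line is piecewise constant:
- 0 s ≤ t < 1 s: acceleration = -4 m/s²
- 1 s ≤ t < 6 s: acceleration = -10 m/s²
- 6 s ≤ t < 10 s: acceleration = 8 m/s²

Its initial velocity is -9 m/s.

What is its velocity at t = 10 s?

-31 m/s

Δv equals the area under the a-t graph; then v = v₀ + Δv.
0–1 s: -4 × 1 = -4 m/s
1–6 s: -10 × 5 = -50 m/s
6–10 s: 8 × 4 = 32 m/s
Δv = -22 m/s, so v(10) = -9 + (-22) = -31 m/s.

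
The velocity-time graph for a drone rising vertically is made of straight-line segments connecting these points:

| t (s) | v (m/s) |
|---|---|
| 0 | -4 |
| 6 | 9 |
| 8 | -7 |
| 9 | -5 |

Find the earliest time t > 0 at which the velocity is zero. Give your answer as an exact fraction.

v changes sign on 0–6 s (from -4 to 9); the graph is linear there, so v = 0 at t = 0 + (4)·(6 − 0)/(9 − -4) = 24/13 s.

t = 24/13 s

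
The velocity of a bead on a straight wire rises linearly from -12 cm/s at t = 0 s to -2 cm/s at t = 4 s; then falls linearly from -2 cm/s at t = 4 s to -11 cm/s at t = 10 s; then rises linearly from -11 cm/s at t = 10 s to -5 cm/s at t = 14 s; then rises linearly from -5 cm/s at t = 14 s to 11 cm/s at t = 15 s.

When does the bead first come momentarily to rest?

t = 14.3125 s

v changes sign on 14–15 s (from -5 to 11); the graph is linear there, so v = 0 at t = 14 + (5)·(15 − 14)/(11 − -5) = 14.3125 s.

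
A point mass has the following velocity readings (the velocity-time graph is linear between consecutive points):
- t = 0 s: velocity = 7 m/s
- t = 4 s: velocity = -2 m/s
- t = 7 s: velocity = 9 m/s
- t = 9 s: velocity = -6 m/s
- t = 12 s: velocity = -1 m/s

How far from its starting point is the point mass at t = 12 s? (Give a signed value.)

Displacement is the signed area under the v-t curve.
0–4 s: ½(7 + -2)(4) = 10 m
4–7 s: ½(-2 + 9)(3) = 10.5 m
7–9 s: ½(9 + -6)(2) = 3 m
9–12 s: ½(-6 + -1)(3) = -10.5 m
Net displacement = 13 m

13 m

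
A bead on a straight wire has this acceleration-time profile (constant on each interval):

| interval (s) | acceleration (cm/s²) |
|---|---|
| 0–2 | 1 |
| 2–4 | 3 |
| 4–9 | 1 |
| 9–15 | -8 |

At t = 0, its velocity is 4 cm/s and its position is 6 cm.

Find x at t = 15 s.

64.5 cm

On each constant-a segment, Δv = aΔt and Δx = v₀Δt + ½aΔt²; chain segment to segment.
0–2 s: v starts 4 cm/s; Δx = 4·2 + ½·1·2² = 10 cm; v ends 6 cm/s.
2–4 s: v starts 6 cm/s; Δx = 6·2 + ½·3·2² = 18 cm; v ends 12 cm/s.
4–9 s: v starts 12 cm/s; Δx = 12·5 + ½·1·5² = 72.5 cm; v ends 17 cm/s.
9–15 s: v starts 17 cm/s; Δx = 17·6 + ½·-8·6² = -42 cm; v ends -31 cm/s.
x(15) = 6 + Σ Δx = 64.5 cm.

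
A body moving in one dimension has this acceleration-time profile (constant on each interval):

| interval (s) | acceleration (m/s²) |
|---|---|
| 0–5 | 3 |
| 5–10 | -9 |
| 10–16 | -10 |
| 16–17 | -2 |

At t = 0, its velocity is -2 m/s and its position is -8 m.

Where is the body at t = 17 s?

On each constant-a segment, Δv = aΔt and Δx = v₀Δt + ½aΔt²; chain segment to segment.
0–5 s: v starts -2 m/s; Δx = -2·5 + ½·3·5² = 27.5 m; v ends 13 m/s.
5–10 s: v starts 13 m/s; Δx = 13·5 + ½·-9·5² = -47.5 m; v ends -32 m/s.
10–16 s: v starts -32 m/s; Δx = -32·6 + ½·-10·6² = -372 m; v ends -92 m/s.
16–17 s: v starts -92 m/s; Δx = -92·1 + ½·-2·1² = -93 m; v ends -94 m/s.
x(17) = -8 + Σ Δx = -493 m.

-493 m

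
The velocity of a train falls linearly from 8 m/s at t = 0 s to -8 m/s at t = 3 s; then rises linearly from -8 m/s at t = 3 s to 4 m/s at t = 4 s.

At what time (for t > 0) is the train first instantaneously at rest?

v changes sign on 0–3 s (from 8 to -8); the graph is linear there, so v = 0 at t = 0 + (-8)·(3 − 0)/(-8 − 8) = 1.5 s.

t = 1.5 s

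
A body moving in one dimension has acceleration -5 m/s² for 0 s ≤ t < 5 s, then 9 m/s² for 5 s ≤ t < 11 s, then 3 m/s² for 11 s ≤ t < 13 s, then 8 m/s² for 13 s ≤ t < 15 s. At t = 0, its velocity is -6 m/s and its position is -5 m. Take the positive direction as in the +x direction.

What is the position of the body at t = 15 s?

On each constant-a segment, Δv = aΔt and Δx = v₀Δt + ½aΔt²; chain segment to segment.
0–5 s: v starts -6 m/s; Δx = -6·5 + ½·-5·5² = -92.5 m; v ends -31 m/s.
5–11 s: v starts -31 m/s; Δx = -31·6 + ½·9·6² = -24 m; v ends 23 m/s.
11–13 s: v starts 23 m/s; Δx = 23·2 + ½·3·2² = 52 m; v ends 29 m/s.
13–15 s: v starts 29 m/s; Δx = 29·2 + ½·8·2² = 74 m; v ends 45 m/s.
x(15) = -5 + Σ Δx = 4.5 m.

4.5 m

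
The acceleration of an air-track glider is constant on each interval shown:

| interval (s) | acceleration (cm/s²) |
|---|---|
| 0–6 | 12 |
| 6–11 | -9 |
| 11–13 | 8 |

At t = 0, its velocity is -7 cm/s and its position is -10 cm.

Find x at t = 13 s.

432.5 cm

On each constant-a segment, Δv = aΔt and Δx = v₀Δt + ½aΔt²; chain segment to segment.
0–6 s: v starts -7 cm/s; Δx = -7·6 + ½·12·6² = 174 cm; v ends 65 cm/s.
6–11 s: v starts 65 cm/s; Δx = 65·5 + ½·-9·5² = 212.5 cm; v ends 20 cm/s.
11–13 s: v starts 20 cm/s; Δx = 20·2 + ½·8·2² = 56 cm; v ends 36 cm/s.
x(13) = -10 + Σ Δx = 432.5 cm.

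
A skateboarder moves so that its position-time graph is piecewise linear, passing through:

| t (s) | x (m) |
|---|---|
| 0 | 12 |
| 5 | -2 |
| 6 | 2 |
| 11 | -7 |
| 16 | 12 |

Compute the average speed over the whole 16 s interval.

Average speed = (total path length)/(elapsed time); on a piecewise-linear x-t graph the path length is Σ|Δx|.
0–5 s: |Δx| = |-2 − 12| = 14 m
5–6 s: |Δx| = |2 − -2| = 4 m
6–11 s: |Δx| = |-7 − 2| = 9 m
11–16 s: |Δx| = |12 − -7| = 19 m
Total path = 46 m; average speed = 46/16 = 2.875 m/s.

2.875 m/s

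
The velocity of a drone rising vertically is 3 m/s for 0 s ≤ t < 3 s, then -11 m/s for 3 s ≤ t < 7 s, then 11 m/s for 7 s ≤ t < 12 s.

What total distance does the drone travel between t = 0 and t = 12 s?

108 m

Distance (not displacement) is the total path length: add the absolute areas under v-t.
0–3 s: |3| × 3 = 9 m
3–7 s: |-11| × 4 = 44 m
7–12 s: |11| × 5 = 55 m
Total distance = 108 m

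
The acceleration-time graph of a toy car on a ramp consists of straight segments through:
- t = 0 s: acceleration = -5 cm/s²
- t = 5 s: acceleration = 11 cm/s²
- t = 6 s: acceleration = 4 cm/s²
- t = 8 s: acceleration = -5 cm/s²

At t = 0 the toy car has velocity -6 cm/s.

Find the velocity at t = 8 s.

Δv equals the area under the a-t graph; then v = v₀ + Δv.
0–5 s: ½(-5 + 11)(5) = 15 cm/s
5–6 s: ½(11 + 4)(1) = 7.5 cm/s
6–8 s: ½(4 + -5)(2) = -1 cm/s
Δv = 21.5 cm/s, so v(8) = -6 + (21.5) = 15.5 cm/s.

15.5 cm/s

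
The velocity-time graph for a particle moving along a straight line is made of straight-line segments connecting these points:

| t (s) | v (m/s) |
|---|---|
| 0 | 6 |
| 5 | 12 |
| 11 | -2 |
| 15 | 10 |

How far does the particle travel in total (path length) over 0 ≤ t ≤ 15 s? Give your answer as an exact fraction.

Distance (not displacement) is the total path length: add the absolute areas under v-t.
0–5 s: |½(6 + 12)(5)| = 45 m
5–11 s: v = 0 at t = 71/7 s; triangle areas 216/7 + 6/7 = 222/7 m
11–15 s: v = 0 at t = 35/3 s; triangle areas 2/3 + 50/3 = 52/3 m
Total distance = 1975/21 m

1975/21 m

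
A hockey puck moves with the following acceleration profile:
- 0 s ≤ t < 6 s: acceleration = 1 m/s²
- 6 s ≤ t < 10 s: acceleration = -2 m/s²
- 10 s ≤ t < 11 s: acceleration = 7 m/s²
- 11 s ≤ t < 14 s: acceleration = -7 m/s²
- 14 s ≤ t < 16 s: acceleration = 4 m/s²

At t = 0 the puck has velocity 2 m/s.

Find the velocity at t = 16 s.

-6 m/s

Δv equals the area under the a-t graph; then v = v₀ + Δv.
0–6 s: 1 × 6 = 6 m/s
6–10 s: -2 × 4 = -8 m/s
10–11 s: 7 × 1 = 7 m/s
11–14 s: -7 × 3 = -21 m/s
14–16 s: 4 × 2 = 8 m/s
Δv = -8 m/s, so v(16) = 2 + (-8) = -6 m/s.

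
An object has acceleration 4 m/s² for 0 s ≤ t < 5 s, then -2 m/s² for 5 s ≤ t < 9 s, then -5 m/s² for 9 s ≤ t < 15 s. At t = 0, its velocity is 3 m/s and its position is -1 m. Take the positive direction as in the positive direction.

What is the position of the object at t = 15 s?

140 m

On each constant-a segment, Δv = aΔt and Δx = v₀Δt + ½aΔt²; chain segment to segment.
0–5 s: v starts 3 m/s; Δx = 3·5 + ½·4·5² = 65 m; v ends 23 m/s.
5–9 s: v starts 23 m/s; Δx = 23·4 + ½·-2·4² = 76 m; v ends 15 m/s.
9–15 s: v starts 15 m/s; Δx = 15·6 + ½·-5·6² = 0 m; v ends -15 m/s.
x(15) = -1 + Σ Δx = 140 m.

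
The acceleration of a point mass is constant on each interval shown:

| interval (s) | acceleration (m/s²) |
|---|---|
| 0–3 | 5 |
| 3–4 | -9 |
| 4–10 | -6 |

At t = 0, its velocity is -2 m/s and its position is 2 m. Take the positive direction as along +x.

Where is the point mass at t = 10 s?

On each constant-a segment, Δv = aΔt and Δx = v₀Δt + ½aΔt²; chain segment to segment.
0–3 s: v starts -2 m/s; Δx = -2·3 + ½·5·3² = 16.5 m; v ends 13 m/s.
3–4 s: v starts 13 m/s; Δx = 13·1 + ½·-9·1² = 8.5 m; v ends 4 m/s.
4–10 s: v starts 4 m/s; Δx = 4·6 + ½·-6·6² = -84 m; v ends -32 m/s.
x(10) = 2 + Σ Δx = -57 m.

-57 m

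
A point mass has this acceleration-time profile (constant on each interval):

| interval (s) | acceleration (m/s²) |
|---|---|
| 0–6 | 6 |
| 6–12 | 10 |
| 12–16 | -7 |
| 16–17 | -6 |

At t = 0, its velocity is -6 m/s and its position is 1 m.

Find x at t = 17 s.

796 m

On each constant-a segment, Δv = aΔt and Δx = v₀Δt + ½aΔt²; chain segment to segment.
0–6 s: v starts -6 m/s; Δx = -6·6 + ½·6·6² = 72 m; v ends 30 m/s.
6–12 s: v starts 30 m/s; Δx = 30·6 + ½·10·6² = 360 m; v ends 90 m/s.
12–16 s: v starts 90 m/s; Δx = 90·4 + ½·-7·4² = 304 m; v ends 62 m/s.
16–17 s: v starts 62 m/s; Δx = 62·1 + ½·-6·1² = 59 m; v ends 56 m/s.
x(17) = 1 + Σ Δx = 796 m.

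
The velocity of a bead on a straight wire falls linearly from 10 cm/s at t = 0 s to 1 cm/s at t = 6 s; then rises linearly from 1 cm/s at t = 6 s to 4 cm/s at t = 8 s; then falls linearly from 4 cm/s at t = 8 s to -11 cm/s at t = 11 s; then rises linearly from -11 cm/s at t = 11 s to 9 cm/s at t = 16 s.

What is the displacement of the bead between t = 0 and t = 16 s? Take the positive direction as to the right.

22.5 cm

Displacement is the signed area under the v-t curve.
0–6 s: ½(10 + 1)(6) = 33 cm
6–8 s: ½(1 + 4)(2) = 5 cm
8–11 s: ½(4 + -11)(3) = -10.5 cm
11–16 s: ½(-11 + 9)(5) = -5 cm
Net displacement = 22.5 cm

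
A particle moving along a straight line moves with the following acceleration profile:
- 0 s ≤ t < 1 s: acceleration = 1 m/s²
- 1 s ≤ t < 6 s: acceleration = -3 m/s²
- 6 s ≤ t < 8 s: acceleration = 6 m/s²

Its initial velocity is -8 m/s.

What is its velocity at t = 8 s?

Δv equals the area under the a-t graph; then v = v₀ + Δv.
0–1 s: 1 × 1 = 1 m/s
1–6 s: -3 × 5 = -15 m/s
6–8 s: 6 × 2 = 12 m/s
Δv = -2 m/s, so v(8) = -8 + (-2) = -10 m/s.

-10 m/s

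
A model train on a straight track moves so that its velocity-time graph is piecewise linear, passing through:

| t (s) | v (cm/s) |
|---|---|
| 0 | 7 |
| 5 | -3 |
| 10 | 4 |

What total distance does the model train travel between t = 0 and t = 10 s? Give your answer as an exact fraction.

Total distance travelled is ∫|v| dt — sum the magnitudes of each area piece.
0–5 s: v = 0 at t = 3.5 s; triangle areas 12.25 + 2.25 = 14.5 cm
5–10 s: v = 0 at t = 50/7 s; triangle areas 45/14 + 40/7 = 125/14 cm
Total distance = 164/7 cm

164/7 cm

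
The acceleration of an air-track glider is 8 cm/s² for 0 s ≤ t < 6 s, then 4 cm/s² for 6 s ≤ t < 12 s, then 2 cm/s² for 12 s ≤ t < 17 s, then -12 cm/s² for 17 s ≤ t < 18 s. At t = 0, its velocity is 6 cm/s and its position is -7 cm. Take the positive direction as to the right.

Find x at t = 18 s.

1066 cm

On each constant-a segment, Δv = aΔt and Δx = v₀Δt + ½aΔt²; chain segment to segment.
0–6 s: v starts 6 cm/s; Δx = 6·6 + ½·8·6² = 180 cm; v ends 54 cm/s.
6–12 s: v starts 54 cm/s; Δx = 54·6 + ½·4·6² = 396 cm; v ends 78 cm/s.
12–17 s: v starts 78 cm/s; Δx = 78·5 + ½·2·5² = 415 cm; v ends 88 cm/s.
17–18 s: v starts 88 cm/s; Δx = 88·1 + ½·-12·1² = 82 cm; v ends 76 cm/s.
x(18) = -7 + Σ Δx = 1066 cm.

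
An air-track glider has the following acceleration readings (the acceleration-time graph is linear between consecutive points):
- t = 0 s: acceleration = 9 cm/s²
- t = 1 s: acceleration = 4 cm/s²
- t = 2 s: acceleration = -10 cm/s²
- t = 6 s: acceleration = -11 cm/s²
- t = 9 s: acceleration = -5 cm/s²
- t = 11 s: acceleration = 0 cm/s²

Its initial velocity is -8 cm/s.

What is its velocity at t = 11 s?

Δv equals the area under the a-t graph; then v = v₀ + Δv.
0–1 s: ½(9 + 4)(1) = 6.5 cm/s
1–2 s: ½(4 + -10)(1) = -3 cm/s
2–6 s: ½(-10 + -11)(4) = -42 cm/s
6–9 s: ½(-11 + -5)(3) = -24 cm/s
9–11 s: ½(-5 + 0)(2) = -5 cm/s
Δv = -67.5 cm/s, so v(11) = -8 + (-67.5) = -75.5 cm/s.

-75.5 cm/s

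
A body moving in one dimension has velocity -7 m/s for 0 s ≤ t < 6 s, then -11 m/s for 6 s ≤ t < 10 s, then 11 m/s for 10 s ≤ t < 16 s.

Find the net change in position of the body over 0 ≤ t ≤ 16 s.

Net displacement equals the area under the velocity-time graph (areas below the axis count negative).
0–6 s: -7 × 6 = -42 m
6–10 s: -11 × 4 = -44 m
10–16 s: 11 × 6 = 66 m
Net displacement = -20 m

-20 m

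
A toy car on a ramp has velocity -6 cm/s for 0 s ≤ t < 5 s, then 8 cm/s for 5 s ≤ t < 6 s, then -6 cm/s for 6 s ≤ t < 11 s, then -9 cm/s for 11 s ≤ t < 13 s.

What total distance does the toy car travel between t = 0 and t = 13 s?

Total distance travelled is ∫|v| dt — sum the magnitudes of each area piece.
0–5 s: |-6| × 5 = 30 cm
5–6 s: |8| × 1 = 8 cm
6–11 s: |-6| × 5 = 30 cm
11–13 s: |-9| × 2 = 18 cm
Total distance = 86 cm

86 cm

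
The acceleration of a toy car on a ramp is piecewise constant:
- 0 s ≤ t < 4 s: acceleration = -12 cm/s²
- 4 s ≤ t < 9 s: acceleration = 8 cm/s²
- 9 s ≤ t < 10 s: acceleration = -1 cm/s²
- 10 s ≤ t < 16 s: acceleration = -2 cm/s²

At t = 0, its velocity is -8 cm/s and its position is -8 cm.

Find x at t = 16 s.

On each constant-a segment, Δv = aΔt and Δx = v₀Δt + ½aΔt²; chain segment to segment.
0–4 s: v starts -8 cm/s; Δx = -8·4 + ½·-12·4² = -128 cm; v ends -56 cm/s.
4–9 s: v starts -56 cm/s; Δx = -56·5 + ½·8·5² = -180 cm; v ends -16 cm/s.
9–10 s: v starts -16 cm/s; Δx = -16·1 + ½·-1·1² = -16.5 cm; v ends -17 cm/s.
10–16 s: v starts -17 cm/s; Δx = -17·6 + ½·-2·6² = -138 cm; v ends -29 cm/s.
x(16) = -8 + Σ Δx = -470.5 cm.

-470.5 cm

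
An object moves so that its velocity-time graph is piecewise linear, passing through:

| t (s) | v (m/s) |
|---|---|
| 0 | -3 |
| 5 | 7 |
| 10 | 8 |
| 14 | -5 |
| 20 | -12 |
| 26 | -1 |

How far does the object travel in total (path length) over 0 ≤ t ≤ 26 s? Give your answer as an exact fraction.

2024/13 m

Distance (not displacement) is the total path length: add the absolute areas under v-t.
0–5 s: v = 0 at t = 1.5 s; triangle areas 2.25 + 12.25 = 14.5 m
5–10 s: |½(7 + 8)(5)| = 37.5 m
10–14 s: v = 0 at t = 162/13 s; triangle areas 128/13 + 50/13 = 178/13 m
14–20 s: |½(-5 + -12)(6)| = 51 m
20–26 s: |½(-12 + -1)(6)| = 39 m
Total distance = 2024/13 m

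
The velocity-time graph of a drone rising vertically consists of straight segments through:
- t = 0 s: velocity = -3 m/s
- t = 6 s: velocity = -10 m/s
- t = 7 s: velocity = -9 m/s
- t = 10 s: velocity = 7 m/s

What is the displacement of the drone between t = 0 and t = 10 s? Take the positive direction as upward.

-51.5 m

Displacement is the signed area under the v-t curve.
0–6 s: ½(-3 + -10)(6) = -39 m
6–7 s: ½(-10 + -9)(1) = -9.5 m
7–10 s: ½(-9 + 7)(3) = -3 m
Net displacement = -51.5 m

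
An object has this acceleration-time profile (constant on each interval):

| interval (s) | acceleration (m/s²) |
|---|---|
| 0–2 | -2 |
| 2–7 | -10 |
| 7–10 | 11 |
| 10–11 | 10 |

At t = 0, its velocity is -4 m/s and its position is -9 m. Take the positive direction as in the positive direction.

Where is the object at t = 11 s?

-330.5 m

On each constant-a segment, Δv = aΔt and Δx = v₀Δt + ½aΔt²; chain segment to segment.
0–2 s: v starts -4 m/s; Δx = -4·2 + ½·-2·2² = -12 m; v ends -8 m/s.
2–7 s: v starts -8 m/s; Δx = -8·5 + ½·-10·5² = -165 m; v ends -58 m/s.
7–10 s: v starts -58 m/s; Δx = -58·3 + ½·11·3² = -124.5 m; v ends -25 m/s.
10–11 s: v starts -25 m/s; Δx = -25·1 + ½·10·1² = -20 m; v ends -15 m/s.
x(11) = -9 + Σ Δx = -330.5 m.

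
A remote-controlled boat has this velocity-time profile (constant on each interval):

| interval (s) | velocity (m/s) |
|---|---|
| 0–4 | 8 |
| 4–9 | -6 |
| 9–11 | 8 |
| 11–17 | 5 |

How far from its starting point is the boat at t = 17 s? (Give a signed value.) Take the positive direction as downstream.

Net displacement equals the area under the velocity-time graph (areas below the axis count negative).
0–4 s: 8 × 4 = 32 m
4–9 s: -6 × 5 = -30 m
9–11 s: 8 × 2 = 16 m
11–17 s: 5 × 6 = 30 m
Net displacement = 48 m

48 m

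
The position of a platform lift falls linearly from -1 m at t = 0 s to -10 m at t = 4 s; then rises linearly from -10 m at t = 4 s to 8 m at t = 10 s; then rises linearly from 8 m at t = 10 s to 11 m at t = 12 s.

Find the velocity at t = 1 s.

Velocity is the slope of the x-t graph on 0–4 s: (-10 − -1)/(4 − 0) = -2.25 m/s.

-2.25 m/s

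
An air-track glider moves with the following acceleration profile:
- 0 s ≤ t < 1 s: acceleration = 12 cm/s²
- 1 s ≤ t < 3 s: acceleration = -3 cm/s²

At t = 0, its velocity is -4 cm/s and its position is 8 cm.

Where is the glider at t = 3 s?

On each constant-a segment, Δv = aΔt and Δx = v₀Δt + ½aΔt²; chain segment to segment.
0–1 s: v starts -4 cm/s; Δx = -4·1 + ½·12·1² = 2 cm; v ends 8 cm/s.
1–3 s: v starts 8 cm/s; Δx = 8·2 + ½·-3·2² = 10 cm; v ends 2 cm/s.
x(3) = 8 + Σ Δx = 20 cm.

20 cm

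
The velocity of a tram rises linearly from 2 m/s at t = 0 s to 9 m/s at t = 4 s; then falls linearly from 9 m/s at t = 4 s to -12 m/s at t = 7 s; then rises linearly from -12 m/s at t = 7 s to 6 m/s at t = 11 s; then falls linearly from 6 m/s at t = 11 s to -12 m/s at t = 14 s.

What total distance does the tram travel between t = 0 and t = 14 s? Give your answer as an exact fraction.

1023/14 m

Total distance travelled is ∫|v| dt — sum the magnitudes of each area piece.
0–4 s: |½(2 + 9)(4)| = 22 m
4–7 s: v = 0 at t = 37/7 s; triangle areas 81/14 + 72/7 = 225/14 m
7–11 s: v = 0 at t = 29/3 s; triangle areas 16 + 4 = 20 m
11–14 s: v = 0 at t = 12 s; triangle areas 3 + 12 = 15 m
Total distance = 1023/14 m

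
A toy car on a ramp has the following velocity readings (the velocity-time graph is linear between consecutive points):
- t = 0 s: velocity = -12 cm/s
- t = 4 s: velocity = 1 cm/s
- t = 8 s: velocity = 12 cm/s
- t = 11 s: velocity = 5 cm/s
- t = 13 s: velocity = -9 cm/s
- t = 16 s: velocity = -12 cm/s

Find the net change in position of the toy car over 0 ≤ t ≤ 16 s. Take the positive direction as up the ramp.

-6 cm

Net displacement equals the area under the velocity-time graph (areas below the axis count negative).
0–4 s: ½(-12 + 1)(4) = -22 cm
4–8 s: ½(1 + 12)(4) = 26 cm
8–11 s: ½(12 + 5)(3) = 25.5 cm
11–13 s: ½(5 + -9)(2) = -4 cm
13–16 s: ½(-9 + -12)(3) = -31.5 cm
Net displacement = -6 cm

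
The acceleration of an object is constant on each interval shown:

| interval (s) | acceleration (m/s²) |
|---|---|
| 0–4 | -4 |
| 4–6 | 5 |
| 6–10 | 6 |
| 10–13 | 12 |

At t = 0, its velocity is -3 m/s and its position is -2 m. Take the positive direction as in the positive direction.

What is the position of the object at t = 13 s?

37 m

On each constant-a segment, Δv = aΔt and Δx = v₀Δt + ½aΔt²; chain segment to segment.
0–4 s: v starts -3 m/s; Δx = -3·4 + ½·-4·4² = -44 m; v ends -19 m/s.
4–6 s: v starts -19 m/s; Δx = -19·2 + ½·5·2² = -28 m; v ends -9 m/s.
6–10 s: v starts -9 m/s; Δx = -9·4 + ½·6·4² = 12 m; v ends 15 m/s.
10–13 s: v starts 15 m/s; Δx = 15·3 + ½·12·3² = 99 m; v ends 51 m/s.
x(13) = -2 + Σ Δx = 37 m.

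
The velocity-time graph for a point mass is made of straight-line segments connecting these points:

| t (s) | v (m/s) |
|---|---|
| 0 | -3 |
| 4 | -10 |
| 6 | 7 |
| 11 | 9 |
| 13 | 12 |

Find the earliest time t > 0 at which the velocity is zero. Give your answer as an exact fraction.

v changes sign on 4–6 s (from -10 to 7); the graph is linear there, so v = 0 at t = 4 + (10)·(6 − 4)/(7 − -10) = 88/17 s.

t = 88/17 s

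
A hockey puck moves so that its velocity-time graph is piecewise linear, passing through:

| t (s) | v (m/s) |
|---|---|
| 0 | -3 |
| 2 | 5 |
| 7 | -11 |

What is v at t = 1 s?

On 0–2 s the graph is linear from -3 to 5 m/s: v(1) = -3 + (5 − -3)·(1 − 0)/(2 − 0) = 1 m/s.

1 m/s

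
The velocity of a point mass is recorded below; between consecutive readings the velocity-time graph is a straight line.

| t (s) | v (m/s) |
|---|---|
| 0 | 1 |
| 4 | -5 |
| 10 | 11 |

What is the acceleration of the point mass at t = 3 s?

-1.5 m/s²

Acceleration is the slope of the v-t graph on 0–4 s: (-5 − 1)/(4 − 0) = -1.5 m/s².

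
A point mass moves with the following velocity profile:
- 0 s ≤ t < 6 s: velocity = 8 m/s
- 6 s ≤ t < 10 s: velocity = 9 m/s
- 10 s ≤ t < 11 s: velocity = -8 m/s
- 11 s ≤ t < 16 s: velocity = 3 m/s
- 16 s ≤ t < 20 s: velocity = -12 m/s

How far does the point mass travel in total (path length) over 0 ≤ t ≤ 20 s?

155 m

Total distance travelled is ∫|v| dt — sum the magnitudes of each area piece.
0–6 s: |8| × 6 = 48 m
6–10 s: |9| × 4 = 36 m
10–11 s: |-8| × 1 = 8 m
11–16 s: |3| × 5 = 15 m
16–20 s: |-12| × 4 = 48 m
Total distance = 155 m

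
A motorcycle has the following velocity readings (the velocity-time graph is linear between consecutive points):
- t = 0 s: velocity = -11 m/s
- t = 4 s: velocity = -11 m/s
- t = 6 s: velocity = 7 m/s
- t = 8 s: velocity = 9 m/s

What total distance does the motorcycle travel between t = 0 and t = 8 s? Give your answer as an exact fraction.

Distance (not displacement) is the total path length: add the absolute areas under v-t.
0–4 s: |-11| × 4 = 44 m
4–6 s: v = 0 at t = 47/9 s; triangle areas 121/18 + 49/18 = 85/9 m
6–8 s: |½(7 + 9)(2)| = 16 m
Total distance = 625/9 m

625/9 m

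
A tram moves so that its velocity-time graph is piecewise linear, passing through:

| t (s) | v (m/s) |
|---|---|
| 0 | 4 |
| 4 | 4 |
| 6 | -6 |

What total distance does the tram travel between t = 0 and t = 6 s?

Distance (not displacement) is the total path length: add the absolute areas under v-t.
0–4 s: |4| × 4 = 16 m
4–6 s: v = 0 at t = 4.8 s; triangle areas 1.6 + 3.6 = 5.2 m
Total distance = 21.2 m

21.2 m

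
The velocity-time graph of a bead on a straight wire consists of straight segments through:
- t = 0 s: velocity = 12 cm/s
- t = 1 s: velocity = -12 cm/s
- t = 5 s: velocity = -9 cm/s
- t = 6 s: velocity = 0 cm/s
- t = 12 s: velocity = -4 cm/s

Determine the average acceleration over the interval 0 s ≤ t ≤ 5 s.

Average acceleration = Δv/Δt = (-9 − 12)/(5 − 0) = -4.2 cm/s².

-4.2 cm/s²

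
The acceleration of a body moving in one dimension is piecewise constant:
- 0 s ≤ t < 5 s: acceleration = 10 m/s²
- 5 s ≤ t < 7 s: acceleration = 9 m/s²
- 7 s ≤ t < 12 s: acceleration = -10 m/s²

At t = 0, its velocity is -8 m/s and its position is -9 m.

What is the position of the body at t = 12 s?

On each constant-a segment, Δv = aΔt and Δx = v₀Δt + ½aΔt²; chain segment to segment.
0–5 s: v starts -8 m/s; Δx = -8·5 + ½·10·5² = 85 m; v ends 42 m/s.
5–7 s: v starts 42 m/s; Δx = 42·2 + ½·9·2² = 102 m; v ends 60 m/s.
7–12 s: v starts 60 m/s; Δx = 60·5 + ½·-10·5² = 175 m; v ends 10 m/s.
x(12) = -9 + Σ Δx = 353 m.

353 m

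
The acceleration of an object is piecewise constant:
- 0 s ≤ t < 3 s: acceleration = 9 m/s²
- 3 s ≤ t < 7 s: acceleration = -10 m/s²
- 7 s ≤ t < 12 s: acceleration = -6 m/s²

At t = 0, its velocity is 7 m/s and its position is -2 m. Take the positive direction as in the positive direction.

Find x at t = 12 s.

10.5 m

On each constant-a segment, Δv = aΔt and Δx = v₀Δt + ½aΔt²; chain segment to segment.
0–3 s: v starts 7 m/s; Δx = 7·3 + ½·9·3² = 61.5 m; v ends 34 m/s.
3–7 s: v starts 34 m/s; Δx = 34·4 + ½·-10·4² = 56 m; v ends -6 m/s.
7–12 s: v starts -6 m/s; Δx = -6·5 + ½·-6·5² = -105 m; v ends -36 m/s.
x(12) = -2 + Σ Δx = 10.5 m.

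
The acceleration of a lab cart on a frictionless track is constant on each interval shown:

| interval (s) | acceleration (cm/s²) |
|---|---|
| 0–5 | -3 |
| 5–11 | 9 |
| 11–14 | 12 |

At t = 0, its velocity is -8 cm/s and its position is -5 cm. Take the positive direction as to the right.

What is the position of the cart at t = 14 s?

On each constant-a segment, Δv = aΔt and Δx = v₀Δt + ½aΔt²; chain segment to segment.
0–5 s: v starts -8 cm/s; Δx = -8·5 + ½·-3·5² = -77.5 cm; v ends -23 cm/s.
5–11 s: v starts -23 cm/s; Δx = -23·6 + ½·9·6² = 24 cm; v ends 31 cm/s.
11–14 s: v starts 31 cm/s; Δx = 31·3 + ½·12·3² = 147 cm; v ends 67 cm/s.
x(14) = -5 + Σ Δx = 88.5 cm.

88.5 cm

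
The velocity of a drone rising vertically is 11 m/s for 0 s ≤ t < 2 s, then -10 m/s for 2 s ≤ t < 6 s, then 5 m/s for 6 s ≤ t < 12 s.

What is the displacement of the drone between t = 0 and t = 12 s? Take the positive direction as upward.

Net displacement equals the area under the velocity-time graph (areas below the axis count negative).
0–2 s: 11 × 2 = 22 m
2–6 s: -10 × 4 = -40 m
6–12 s: 5 × 6 = 30 m
Net displacement = 12 m

12 m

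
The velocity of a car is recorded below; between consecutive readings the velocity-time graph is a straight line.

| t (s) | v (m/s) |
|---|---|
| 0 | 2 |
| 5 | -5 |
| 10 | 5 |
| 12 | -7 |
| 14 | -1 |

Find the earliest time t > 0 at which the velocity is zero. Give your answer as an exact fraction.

v changes sign on 0–5 s (from 2 to -5); the graph is linear there, so v = 0 at t = 0 + (-2)·(5 − 0)/(-5 − 2) = 10/7 s.

t = 10/7 s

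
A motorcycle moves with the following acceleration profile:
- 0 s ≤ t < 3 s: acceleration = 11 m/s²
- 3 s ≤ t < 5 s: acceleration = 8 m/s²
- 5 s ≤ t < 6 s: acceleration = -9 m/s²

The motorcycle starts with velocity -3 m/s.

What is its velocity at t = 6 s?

Δv equals the area under the a-t graph; then v = v₀ + Δv.
0–3 s: 11 × 3 = 33 m/s
3–5 s: 8 × 2 = 16 m/s
5–6 s: -9 × 1 = -9 m/s
Δv = 40 m/s, so v(6) = -3 + (40) = 37 m/s.

37 m/s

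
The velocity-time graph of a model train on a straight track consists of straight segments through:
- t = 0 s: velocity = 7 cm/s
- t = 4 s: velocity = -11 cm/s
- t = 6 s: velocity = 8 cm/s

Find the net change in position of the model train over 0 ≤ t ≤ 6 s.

Net displacement equals the area under the velocity-time graph (areas below the axis count negative).
0–4 s: ½(7 + -11)(4) = -8 cm
4–6 s: ½(-11 + 8)(2) = -3 cm
Net displacement = -11 cm

-11 cm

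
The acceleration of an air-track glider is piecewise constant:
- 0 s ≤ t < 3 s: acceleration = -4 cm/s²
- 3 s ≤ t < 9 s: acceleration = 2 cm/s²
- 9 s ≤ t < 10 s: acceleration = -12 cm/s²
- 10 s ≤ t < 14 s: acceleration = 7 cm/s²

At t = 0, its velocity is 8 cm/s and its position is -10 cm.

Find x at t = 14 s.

On each constant-a segment, Δv = aΔt and Δx = v₀Δt + ½aΔt²; chain segment to segment.
0–3 s: v starts 8 cm/s; Δx = 8·3 + ½·-4·3² = 6 cm; v ends -4 cm/s.
3–9 s: v starts -4 cm/s; Δx = -4·6 + ½·2·6² = 12 cm; v ends 8 cm/s.
9–10 s: v starts 8 cm/s; Δx = 8·1 + ½·-12·1² = 2 cm; v ends -4 cm/s.
10–14 s: v starts -4 cm/s; Δx = -4·4 + ½·7·4² = 40 cm; v ends 24 cm/s.
x(14) = -10 + Σ Δx = 50 cm.

50 cm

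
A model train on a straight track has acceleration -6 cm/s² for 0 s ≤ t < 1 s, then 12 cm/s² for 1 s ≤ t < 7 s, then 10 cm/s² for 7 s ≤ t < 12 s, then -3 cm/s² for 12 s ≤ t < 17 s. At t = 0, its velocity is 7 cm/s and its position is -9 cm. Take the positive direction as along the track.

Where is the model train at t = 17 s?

On each constant-a segment, Δv = aΔt and Δx = v₀Δt + ½aΔt²; chain segment to segment.
0–1 s: v starts 7 cm/s; Δx = 7·1 + ½·-6·1² = 4 cm; v ends 1 cm/s.
1–7 s: v starts 1 cm/s; Δx = 1·6 + ½·12·6² = 222 cm; v ends 73 cm/s.
7–12 s: v starts 73 cm/s; Δx = 73·5 + ½·10·5² = 490 cm; v ends 123 cm/s.
12–17 s: v starts 123 cm/s; Δx = 123·5 + ½·-3·5² = 577.5 cm; v ends 108 cm/s.
x(17) = -9 + Σ Δx = 1284.5 cm.

1284.5 cm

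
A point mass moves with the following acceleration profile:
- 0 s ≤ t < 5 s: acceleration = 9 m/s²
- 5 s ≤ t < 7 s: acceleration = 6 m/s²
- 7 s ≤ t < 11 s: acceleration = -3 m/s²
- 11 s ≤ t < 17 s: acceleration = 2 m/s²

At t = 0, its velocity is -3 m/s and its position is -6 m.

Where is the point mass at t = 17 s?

667.5 m

On each constant-a segment, Δv = aΔt and Δx = v₀Δt + ½aΔt²; chain segment to segment.
0–5 s: v starts -3 m/s; Δx = -3·5 + ½·9·5² = 97.5 m; v ends 42 m/s.
5–7 s: v starts 42 m/s; Δx = 42·2 + ½·6·2² = 96 m; v ends 54 m/s.
7–11 s: v starts 54 m/s; Δx = 54·4 + ½·-3·4² = 192 m; v ends 42 m/s.
11–17 s: v starts 42 m/s; Δx = 42·6 + ½·2·6² = 288 m; v ends 54 m/s.
x(17) = -6 + Σ Δx = 667.5 m.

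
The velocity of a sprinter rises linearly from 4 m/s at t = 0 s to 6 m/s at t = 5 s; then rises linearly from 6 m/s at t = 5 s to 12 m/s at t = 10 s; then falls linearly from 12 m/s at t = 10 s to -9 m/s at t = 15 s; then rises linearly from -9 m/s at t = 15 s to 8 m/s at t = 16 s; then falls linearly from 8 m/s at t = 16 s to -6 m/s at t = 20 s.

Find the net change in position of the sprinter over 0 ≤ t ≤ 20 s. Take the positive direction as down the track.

Net displacement equals the area under the velocity-time graph (areas below the axis count negative).
0–5 s: ½(4 + 6)(5) = 25 m
5–10 s: ½(6 + 12)(5) = 45 m
10–15 s: ½(12 + -9)(5) = 7.5 m
15–16 s: ½(-9 + 8)(1) = -0.5 m
16–20 s: ½(8 + -6)(4) = 4 m
Net displacement = 81 m

81 m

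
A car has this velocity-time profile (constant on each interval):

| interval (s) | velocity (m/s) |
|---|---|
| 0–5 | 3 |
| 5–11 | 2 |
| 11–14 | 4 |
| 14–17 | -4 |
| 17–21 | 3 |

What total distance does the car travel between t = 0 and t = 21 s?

Total distance travelled is ∫|v| dt — sum the magnitudes of each area piece.
0–5 s: |3| × 5 = 15 m
5–11 s: |2| × 6 = 12 m
11–14 s: |4| × 3 = 12 m
14–17 s: |-4| × 3 = 12 m
17–21 s: |3| × 4 = 12 m
Total distance = 63 m

63 m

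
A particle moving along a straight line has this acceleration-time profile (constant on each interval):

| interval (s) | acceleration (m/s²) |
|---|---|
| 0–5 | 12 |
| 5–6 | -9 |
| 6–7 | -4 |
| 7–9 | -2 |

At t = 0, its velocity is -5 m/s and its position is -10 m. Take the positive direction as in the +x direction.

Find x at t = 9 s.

289.5 m

On each constant-a segment, Δv = aΔt and Δx = v₀Δt + ½aΔt²; chain segment to segment.
0–5 s: v starts -5 m/s; Δx = -5·5 + ½·12·5² = 125 m; v ends 55 m/s.
5–6 s: v starts 55 m/s; Δx = 55·1 + ½·-9·1² = 50.5 m; v ends 46 m/s.
6–7 s: v starts 46 m/s; Δx = 46·1 + ½·-4·1² = 44 m; v ends 42 m/s.
7–9 s: v starts 42 m/s; Δx = 42·2 + ½·-2·2² = 80 m; v ends 38 m/s.
x(9) = -10 + Σ Δx = 289.5 m.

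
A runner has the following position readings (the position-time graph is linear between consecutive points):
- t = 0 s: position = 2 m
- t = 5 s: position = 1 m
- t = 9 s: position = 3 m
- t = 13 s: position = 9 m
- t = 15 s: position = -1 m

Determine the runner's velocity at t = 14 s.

-5 m/s

Velocity is the slope of the x-t graph on 13–15 s: (-1 − 9)/(15 − 13) = -5 m/s.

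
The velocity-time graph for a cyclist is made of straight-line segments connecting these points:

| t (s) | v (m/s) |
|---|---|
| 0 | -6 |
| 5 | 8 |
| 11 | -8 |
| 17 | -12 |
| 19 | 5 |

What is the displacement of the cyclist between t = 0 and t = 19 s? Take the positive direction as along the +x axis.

-62 m

Net displacement equals the area under the velocity-time graph (areas below the axis count negative).
0–5 s: ½(-6 + 8)(5) = 5 m
5–11 s: ½(8 + -8)(6) = 0 m
11–17 s: ½(-8 + -12)(6) = -60 m
17–19 s: ½(-12 + 5)(2) = -7 m
Net displacement = -62 m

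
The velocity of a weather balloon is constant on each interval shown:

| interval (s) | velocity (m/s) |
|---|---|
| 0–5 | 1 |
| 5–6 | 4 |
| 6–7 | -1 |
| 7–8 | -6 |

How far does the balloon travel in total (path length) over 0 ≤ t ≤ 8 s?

16 m

Total distance travelled is ∫|v| dt — sum the magnitudes of each area piece.
0–5 s: |1| × 5 = 5 m
5–6 s: |4| × 1 = 4 m
6–7 s: |-1| × 1 = 1 m
7–8 s: |-6| × 1 = 6 m
Total distance = 16 m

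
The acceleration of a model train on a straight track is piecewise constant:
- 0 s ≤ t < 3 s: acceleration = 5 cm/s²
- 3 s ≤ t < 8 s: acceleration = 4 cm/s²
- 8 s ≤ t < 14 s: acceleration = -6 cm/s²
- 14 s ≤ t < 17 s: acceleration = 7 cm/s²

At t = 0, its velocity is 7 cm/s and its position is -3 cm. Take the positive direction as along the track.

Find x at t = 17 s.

394 cm

On each constant-a segment, Δv = aΔt and Δx = v₀Δt + ½aΔt²; chain segment to segment.
0–3 s: v starts 7 cm/s; Δx = 7·3 + ½·5·3² = 43.5 cm; v ends 22 cm/s.
3–8 s: v starts 22 cm/s; Δx = 22·5 + ½·4·5² = 160 cm; v ends 42 cm/s.
8–14 s: v starts 42 cm/s; Δx = 42·6 + ½·-6·6² = 144 cm; v ends 6 cm/s.
14–17 s: v starts 6 cm/s; Δx = 6·3 + ½·7·3² = 49.5 cm; v ends 27 cm/s.
x(17) = -3 + Σ Δx = 394 cm.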